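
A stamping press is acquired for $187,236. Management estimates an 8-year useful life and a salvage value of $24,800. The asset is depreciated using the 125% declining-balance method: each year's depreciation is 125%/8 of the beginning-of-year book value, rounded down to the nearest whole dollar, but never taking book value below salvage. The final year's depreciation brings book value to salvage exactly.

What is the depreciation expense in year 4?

Depreciable base = $187,236 − $24,800 = $162,436.
Year 1: ⌊$187,236 × 125%/8⌋ = $29,255. Book value $157,981.
Year 2: ⌊$157,981 × 125%/8⌋ = $24,684. Book value $133,297.
Year 3: ⌊$133,297 × 125%/8⌋ = $20,827. Book value $112,470.
Year 4: ⌊$112,470 × 125%/8⌋ = $17,573. Book value $94,897.

$17,573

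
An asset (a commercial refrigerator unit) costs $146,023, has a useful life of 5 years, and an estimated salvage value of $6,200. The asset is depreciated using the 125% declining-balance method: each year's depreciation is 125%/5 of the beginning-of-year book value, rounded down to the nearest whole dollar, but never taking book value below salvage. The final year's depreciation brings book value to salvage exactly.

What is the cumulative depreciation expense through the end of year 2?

$63,884

Depreciable base = $146,023 − $6,200 = $139,823.
Year 1: ⌊$146,023 × 125%/5⌋ = $36,505. Book value $109,518.
Year 2: ⌊$109,518 × 125%/5⌋ = $27,379. Book value $82,139.
Accumulated through year 2 = $146,023 − $82,139 = $63,884.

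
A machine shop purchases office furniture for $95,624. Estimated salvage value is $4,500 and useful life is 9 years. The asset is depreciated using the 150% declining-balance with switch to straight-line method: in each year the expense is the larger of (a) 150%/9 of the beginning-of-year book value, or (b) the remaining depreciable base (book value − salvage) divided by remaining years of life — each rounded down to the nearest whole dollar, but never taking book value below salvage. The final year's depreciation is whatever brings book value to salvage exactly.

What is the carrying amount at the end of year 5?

$37,793

Depreciable base = $95,624 − $4,500 = $91,124.
Year 1: DB = ⌊$95,624 × 150%/9⌋ = $15,937; SL = ⌊$91,124/9⌋ = $10,124 → take DB $15,937. Book value $79,687.
Year 2: DB = ⌊$79,687 × 150%/9⌋ = $13,281; SL = ⌊$75,187/8⌋ = $9,398 → take DB $13,281. Book value $66,406.
Year 3: DB = ⌊$66,406 × 150%/9⌋ = $11,067; SL = ⌊$61,906/7⌋ = $8,843 → take DB $11,067. Book value $55,339.
Year 4: DB = ⌊$55,339 × 150%/9⌋ = $9,223; SL = ⌊$50,839/6⌋ = $8,473 → take DB $9,223. Book value $46,116.
Year 5: DB = ⌊$46,116 × 150%/9⌋ = $7,686; SL = ⌊$41,616/5⌋ = $8,323 → take SL $8,323. Book value $37,793.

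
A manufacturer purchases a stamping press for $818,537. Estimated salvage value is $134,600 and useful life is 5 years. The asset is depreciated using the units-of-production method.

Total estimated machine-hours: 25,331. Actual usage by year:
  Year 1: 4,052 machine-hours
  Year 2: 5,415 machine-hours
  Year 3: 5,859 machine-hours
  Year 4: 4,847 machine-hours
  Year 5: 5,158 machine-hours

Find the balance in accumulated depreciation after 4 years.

Depreciable base = $818,537 − $134,600 = $683,937.
Rate = $683,937 / 25,331 machine-hours = $27 per machine-hour.
Year 1: 4,052 × $27 = $109,404. Book value $709,133.
Year 2: 5,415 × $27 = $146,205. Book value $562,928.
Year 3: 5,859 × $27 = $158,193. Book value $404,735.
Year 4: 4,847 × $27 = $130,869. Book value $273,866.
Accumulated through year 4 = $818,537 − $273,866 = $544,671.

$544,671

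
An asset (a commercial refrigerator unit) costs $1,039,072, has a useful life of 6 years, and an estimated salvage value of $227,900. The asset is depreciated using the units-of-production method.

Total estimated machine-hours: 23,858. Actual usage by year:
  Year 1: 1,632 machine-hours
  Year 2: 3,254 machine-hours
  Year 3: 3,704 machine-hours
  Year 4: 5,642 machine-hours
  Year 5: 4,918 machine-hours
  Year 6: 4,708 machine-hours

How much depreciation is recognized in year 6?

Depreciable base = $1,039,072 − $227,900 = $811,172.
Rate = $811,172 / 23,858 machine-hours = $34 per machine-hour.
Year 1: 1,632 × $34 = $55,488. Book value $983,584.
Year 2: 3,254 × $34 = $110,636. Book value $872,948.
Year 3: 3,704 × $34 = $125,936. Book value $747,012.
Year 4: 5,642 × $34 = $191,828. Book value $555,184.
Year 5: 4,918 × $34 = $167,212. Book value $387,972.
Year 6: 4,708 × $34 = $160,072. Book value $227,900.

$160,072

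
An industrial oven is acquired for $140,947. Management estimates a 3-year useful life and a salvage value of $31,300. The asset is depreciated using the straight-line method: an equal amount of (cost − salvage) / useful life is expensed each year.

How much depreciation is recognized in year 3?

Depreciable base = $140,947 − $31,300 = $109,647.
Annual expense = $109,647 / 3 = $36,549.

$36,549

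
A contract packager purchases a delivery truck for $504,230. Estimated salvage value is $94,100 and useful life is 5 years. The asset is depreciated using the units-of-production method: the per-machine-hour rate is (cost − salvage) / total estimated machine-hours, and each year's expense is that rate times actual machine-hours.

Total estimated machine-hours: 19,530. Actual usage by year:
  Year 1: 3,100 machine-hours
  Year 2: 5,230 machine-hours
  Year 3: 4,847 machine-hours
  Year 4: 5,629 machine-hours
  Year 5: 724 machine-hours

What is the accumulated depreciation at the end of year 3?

$276,717

Depreciable base = $504,230 − $94,100 = $410,130.
Rate = $410,130 / 19,530 machine-hours = $21 per machine-hour.
Year 1: 3,100 × $21 = $65,100. Book value $439,130.
Year 2: 5,230 × $21 = $109,830. Book value $329,300.
Year 3: 4,847 × $21 = $101,787. Book value $227,513.
Accumulated through year 3 = $504,230 − $227,513 = $276,717.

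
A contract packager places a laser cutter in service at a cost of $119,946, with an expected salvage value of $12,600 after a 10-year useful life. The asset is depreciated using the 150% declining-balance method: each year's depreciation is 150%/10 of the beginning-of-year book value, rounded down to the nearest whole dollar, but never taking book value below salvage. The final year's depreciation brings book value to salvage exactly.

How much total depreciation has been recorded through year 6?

Depreciable base = $119,946 − $12,600 = $107,346.
Year 1: ⌊$119,946 × 150%/10⌋ = $17,991. Book value $101,955.
Year 2: ⌊$101,955 × 150%/10⌋ = $15,293. Book value $86,662.
Year 3: ⌊$86,662 × 150%/10⌋ = $12,999. Book value $73,663.
Year 4: ⌊$73,663 × 150%/10⌋ = $11,049. Book value $62,614.
Year 5: ⌊$62,614 × 150%/10⌋ = $9,392. Book value $53,222.
Year 6: ⌊$53,222 × 150%/10⌋ = $7,983. Book value $45,239.
Accumulated through year 6 = $119,946 − $45,239 = $74,707.

$74,707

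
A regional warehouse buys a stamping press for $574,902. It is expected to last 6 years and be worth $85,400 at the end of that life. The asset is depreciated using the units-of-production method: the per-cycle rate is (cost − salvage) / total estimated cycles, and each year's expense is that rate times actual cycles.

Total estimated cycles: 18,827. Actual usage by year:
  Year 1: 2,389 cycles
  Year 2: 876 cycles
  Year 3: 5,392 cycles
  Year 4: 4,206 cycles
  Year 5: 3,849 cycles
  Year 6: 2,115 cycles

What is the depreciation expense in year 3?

$140,192

Depreciable base = $574,902 − $85,400 = $489,502.
Rate = $489,502 / 18,827 cycles = $26 per cycle.
Year 1: 2,389 × $26 = $62,114. Book value $512,788.
Year 2: 876 × $26 = $22,776. Book value $490,012.
Year 3: 5,392 × $26 = $140,192. Book value $349,820.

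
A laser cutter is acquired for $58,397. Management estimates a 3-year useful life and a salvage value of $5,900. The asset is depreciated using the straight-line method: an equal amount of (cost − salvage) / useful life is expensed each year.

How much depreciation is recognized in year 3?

$17,499

Depreciable base = $58,397 − $5,900 = $52,497.
Annual expense = $52,497 / 3 = $17,499.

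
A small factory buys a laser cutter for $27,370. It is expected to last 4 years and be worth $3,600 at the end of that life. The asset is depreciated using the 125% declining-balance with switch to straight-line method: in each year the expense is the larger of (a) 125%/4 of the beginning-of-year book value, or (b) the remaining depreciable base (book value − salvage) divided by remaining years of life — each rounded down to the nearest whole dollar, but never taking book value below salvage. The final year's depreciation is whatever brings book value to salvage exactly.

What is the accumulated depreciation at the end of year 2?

Depreciable base = $27,370 − $3,600 = $23,770.
Year 1: DB = ⌊$27,370 × 125%/4⌋ = $8,553; SL = ⌊$23,770/4⌋ = $5,942 → take DB $8,553. Book value $18,817.
Year 2: DB = ⌊$18,817 × 125%/4⌋ = $5,880; SL = ⌊$15,217/3⌋ = $5,072 → take DB $5,880. Book value $12,937.
Accumulated through year 2 = $27,370 − $12,937 = $14,433.

$14,433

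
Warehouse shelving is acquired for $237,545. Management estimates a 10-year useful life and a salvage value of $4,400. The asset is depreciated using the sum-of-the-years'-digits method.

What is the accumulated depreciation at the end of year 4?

Depreciable base = $237,545 − $4,400 = $233,145.
Sum of the years' digits = 10+9+8+7+6+5+4+3+2+1 = 55.
Year 1: $233,145 × 10/55 = $42,390. Book value $195,155.
Year 2: $233,145 × 9/55 = $38,151. Book value $157,004.
Year 3: $233,145 × 8/55 = $33,912. Book value $123,092.
Year 4: $233,145 × 7/55 = $29,673. Book value $93,419.
Accumulated through year 4 = $237,545 − $93,419 = $144,126.

$144,126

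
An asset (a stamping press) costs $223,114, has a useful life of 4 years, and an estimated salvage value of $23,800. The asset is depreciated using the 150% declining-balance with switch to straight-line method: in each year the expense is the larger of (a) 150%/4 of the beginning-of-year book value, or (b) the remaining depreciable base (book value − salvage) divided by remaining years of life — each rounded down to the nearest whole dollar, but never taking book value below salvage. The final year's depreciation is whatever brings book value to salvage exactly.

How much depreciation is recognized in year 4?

Depreciable base = $223,114 − $23,800 = $199,314.
Year 1: DB = ⌊$223,114 × 150%/4⌋ = $83,667; SL = ⌊$199,314/4⌋ = $49,828 → take DB $83,667. Book value $139,447.
Year 2: DB = ⌊$139,447 × 150%/4⌋ = $52,292; SL = ⌊$115,647/3⌋ = $38,549 → take DB $52,292. Book value $87,155.
Year 3: DB = ⌊$87,155 × 150%/4⌋ = $32,683; SL = ⌊$63,355/2⌋ = $31,677 → take DB $32,683. Book value $54,472.
Year 4 (final): $54,472 − $23,800 = $30,672. Book value $23,800.

$30,672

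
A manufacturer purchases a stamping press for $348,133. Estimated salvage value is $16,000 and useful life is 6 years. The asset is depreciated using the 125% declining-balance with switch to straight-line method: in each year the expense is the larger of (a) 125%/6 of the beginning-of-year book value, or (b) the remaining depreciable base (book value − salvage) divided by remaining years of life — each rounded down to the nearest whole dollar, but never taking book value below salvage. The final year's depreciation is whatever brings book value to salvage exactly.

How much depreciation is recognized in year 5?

Depreciable base = $348,133 − $16,000 = $332,133.
Year 1: DB = ⌊$348,133 × 125%/6⌋ = $72,527; SL = ⌊$332,133/6⌋ = $55,355 → take DB $72,527. Book value $275,606.
Year 2: DB = ⌊$275,606 × 125%/6⌋ = $57,417; SL = ⌊$259,606/5⌋ = $51,921 → take DB $57,417. Book value $218,189.
Year 3: DB = ⌊$218,189 × 125%/6⌋ = $45,456; SL = ⌊$202,189/4⌋ = $50,547 → take SL $50,547. Book value $167,642.
Year 4: DB = ⌊$167,642 × 125%/6⌋ = $34,925; SL = ⌊$151,642/3⌋ = $50,547 → take SL $50,547. Book value $117,095.
Year 5: DB = ⌊$117,095 × 125%/6⌋ = $24,394; SL = ⌊$101,095/2⌋ = $50,547 → take SL $50,547. Book value $66,548.

$50,547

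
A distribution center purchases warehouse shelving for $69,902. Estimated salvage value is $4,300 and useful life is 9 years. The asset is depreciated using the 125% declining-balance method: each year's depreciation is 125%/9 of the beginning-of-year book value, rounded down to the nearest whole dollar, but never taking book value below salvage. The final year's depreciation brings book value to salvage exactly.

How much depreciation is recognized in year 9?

$16,836

Depreciable base = $69,902 − $4,300 = $65,602.
Year 1: ⌊$69,902 × 125%/9⌋ = $9,708. Book value $60,194.
Year 2: ⌊$60,194 × 125%/9⌋ = $8,360. Book value $51,834.
Year 3: ⌊$51,834 × 125%/9⌋ = $7,199. Book value $44,635.
Year 4: ⌊$44,635 × 125%/9⌋ = $6,199. Book value $38,436.
Year 5: ⌊$38,436 × 125%/9⌋ = $5,338. Book value $33,098.
Year 6: ⌊$33,098 × 125%/9⌋ = $4,596. Book value $28,502.
Year 7: ⌊$28,502 × 125%/9⌋ = $3,958. Book value $24,544.
Year 8: ⌊$24,544 × 125%/9⌋ = $3,408. Book value $21,136.
Year 9 (final): $21,136 − $4,300 = $16,836. Book value $4,300.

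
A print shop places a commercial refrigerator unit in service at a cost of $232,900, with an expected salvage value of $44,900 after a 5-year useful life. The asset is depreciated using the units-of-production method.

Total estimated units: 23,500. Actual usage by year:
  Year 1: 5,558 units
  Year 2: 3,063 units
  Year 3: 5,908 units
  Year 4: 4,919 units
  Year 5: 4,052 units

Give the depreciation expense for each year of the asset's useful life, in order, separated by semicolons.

$44,464; $24,504; $47,264; $39,352; $32,416

Depreciable base = $232,900 − $44,900 = $188,000.
Rate = $188,000 / 23,500 units = $8 per unit.
Year 1: 5,558 × $8 = $44,464. Book value $188,436.
Year 2: 3,063 × $8 = $24,504. Book value $163,932.
Year 3: 5,908 × $8 = $47,264. Book value $116,668.
Year 4: 4,919 × $8 = $39,352. Book value $77,316.
Year 5: 4,052 × $8 = $32,416. Book value $44,900.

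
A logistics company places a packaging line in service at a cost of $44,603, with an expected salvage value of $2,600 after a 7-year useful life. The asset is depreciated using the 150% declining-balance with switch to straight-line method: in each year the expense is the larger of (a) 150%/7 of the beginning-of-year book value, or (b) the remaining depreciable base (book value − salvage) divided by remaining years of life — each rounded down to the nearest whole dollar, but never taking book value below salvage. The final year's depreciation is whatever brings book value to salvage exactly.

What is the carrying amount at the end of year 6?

Depreciable base = $44,603 − $2,600 = $42,003.
Year 1: DB = ⌊$44,603 × 150%/7⌋ = $9,557; SL = ⌊$42,003/7⌋ = $6,000 → take DB $9,557. Book value $35,046.
Year 2: DB = ⌊$35,046 × 150%/7⌋ = $7,509; SL = ⌊$32,446/6⌋ = $5,407 → take DB $7,509. Book value $27,537.
Year 3: DB = ⌊$27,537 × 150%/7⌋ = $5,900; SL = ⌊$24,937/5⌋ = $4,987 → take DB $5,900. Book value $21,637.
Year 4: DB = ⌊$21,637 × 150%/7⌋ = $4,636; SL = ⌊$19,037/4⌋ = $4,759 → take SL $4,759. Book value $16,878.
Year 5: DB = ⌊$16,878 × 150%/7⌋ = $3,616; SL = ⌊$14,278/3⌋ = $4,759 → take SL $4,759. Book value $12,119.
Year 6: DB = ⌊$12,119 × 150%/7⌋ = $2,596; SL = ⌊$9,519/2⌋ = $4,759 → take SL $4,759. Book value $7,360.

$7,360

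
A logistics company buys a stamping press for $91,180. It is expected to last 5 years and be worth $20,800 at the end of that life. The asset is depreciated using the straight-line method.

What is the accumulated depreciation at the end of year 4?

$56,304

Depreciable base = $91,180 − $20,800 = $70,380.
Annual expense = $70,380 / 5 = $14,076.
End of year 1: book value $77,104.
End of year 2: book value $63,028.
End of year 3: book value $48,952.
End of year 4: book value $34,876.
Accumulated through year 4 = $91,180 − $34,876 = $56,304.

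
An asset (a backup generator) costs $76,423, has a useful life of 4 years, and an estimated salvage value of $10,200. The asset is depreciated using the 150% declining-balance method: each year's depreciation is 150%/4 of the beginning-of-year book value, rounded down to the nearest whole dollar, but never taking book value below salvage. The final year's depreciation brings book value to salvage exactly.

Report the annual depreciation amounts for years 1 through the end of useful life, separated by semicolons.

Depreciable base = $76,423 − $10,200 = $66,223.
Year 1: ⌊$76,423 × 150%/4⌋ = $28,658. Book value $47,765.
Year 2: ⌊$47,765 × 150%/4⌋ = $17,911. Book value $29,854.
Year 3: ⌊$29,854 × 150%/4⌋ = $11,195. Book value $18,659.
Year 4 (final): $18,659 − $10,200 = $8,459. Book value $10,200.

$28,658; $17,911; $11,195; $8,459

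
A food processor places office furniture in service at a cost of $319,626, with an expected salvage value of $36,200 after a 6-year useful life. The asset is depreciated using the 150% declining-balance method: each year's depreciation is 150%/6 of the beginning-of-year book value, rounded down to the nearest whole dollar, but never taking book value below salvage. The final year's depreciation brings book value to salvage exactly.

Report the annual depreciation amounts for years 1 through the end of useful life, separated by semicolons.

$79,906; $59,930; $44,947; $33,710; $25,283; $39,650

Depreciable base = $319,626 − $36,200 = $283,426.
Year 1: ⌊$319,626 × 150%/6⌋ = $79,906. Book value $239,720.
Year 2: ⌊$239,720 × 150%/6⌋ = $59,930. Book value $179,790.
Year 3: ⌊$179,790 × 150%/6⌋ = $44,947. Book value $134,843.
Year 4: ⌊$134,843 × 150%/6⌋ = $33,710. Book value $101,133.
Year 5: ⌊$101,133 × 150%/6⌋ = $25,283. Book value $75,850.
Year 6 (final): $75,850 − $36,200 = $39,650. Book value $36,200.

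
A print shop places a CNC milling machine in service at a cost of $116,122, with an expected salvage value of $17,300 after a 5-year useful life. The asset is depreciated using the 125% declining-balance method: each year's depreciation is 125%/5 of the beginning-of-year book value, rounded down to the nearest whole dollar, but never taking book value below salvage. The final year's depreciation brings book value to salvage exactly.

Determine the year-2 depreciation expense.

$21,773

Depreciable base = $116,122 − $17,300 = $98,822.
Year 1: ⌊$116,122 × 125%/5⌋ = $29,030. Book value $87,092.
Year 2: ⌊$87,092 × 125%/5⌋ = $21,773. Book value $65,319.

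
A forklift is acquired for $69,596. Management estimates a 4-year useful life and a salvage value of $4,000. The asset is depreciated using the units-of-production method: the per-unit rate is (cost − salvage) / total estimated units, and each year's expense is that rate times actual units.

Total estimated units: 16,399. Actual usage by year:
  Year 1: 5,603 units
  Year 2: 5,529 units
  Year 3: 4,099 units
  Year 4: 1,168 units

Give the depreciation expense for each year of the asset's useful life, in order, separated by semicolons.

Depreciable base = $69,596 − $4,000 = $65,596.
Rate = $65,596 / 16,399 units = $4 per unit.
Year 1: 5,603 × $4 = $22,412. Book value $47,184.
Year 2: 5,529 × $4 = $22,116. Book value $25,068.
Year 3: 4,099 × $4 = $16,396. Book value $8,672.
Year 4: 1,168 × $4 = $4,672. Book value $4,000.

$22,412; $22,116; $16,396; $4,672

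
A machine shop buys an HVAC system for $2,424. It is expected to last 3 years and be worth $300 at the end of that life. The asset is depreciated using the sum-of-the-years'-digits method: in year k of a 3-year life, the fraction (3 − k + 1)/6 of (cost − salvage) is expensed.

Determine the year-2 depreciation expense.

Depreciable base = $2,424 − $300 = $2,124.
Sum of the years' digits = 3+2+1 = 6.
Year 1: $2,124 × 3/6 = $1,062. Book value $1,362.
Year 2: $2,124 × 2/6 = $708. Book value $654.

$708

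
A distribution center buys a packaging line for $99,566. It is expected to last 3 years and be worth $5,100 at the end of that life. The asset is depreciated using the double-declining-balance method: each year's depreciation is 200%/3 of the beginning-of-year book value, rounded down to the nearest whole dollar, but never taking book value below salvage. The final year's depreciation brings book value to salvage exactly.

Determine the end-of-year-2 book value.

Depreciable base = $99,566 − $5,100 = $94,466.
Year 1: ⌊$99,566 × 200%/3⌋ = $66,377. Book value $33,189.
Year 2: ⌊$33,189 × 200%/3⌋ = $22,126. Book value $11,063.

$11,063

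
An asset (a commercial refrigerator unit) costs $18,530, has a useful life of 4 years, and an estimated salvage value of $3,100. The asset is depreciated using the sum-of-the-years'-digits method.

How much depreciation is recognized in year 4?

Depreciable base = $18,530 − $3,100 = $15,430.
Sum of the years' digits = 4+3+2+1 = 10.
Year 1: $15,430 × 4/10 = $6,172. Book value $12,358.
Year 2: $15,430 × 3/10 = $4,629. Book value $7,729.
Year 3: $15,430 × 2/10 = $3,086. Book value $4,643.
Year 4: $15,430 × 1/10 = $1,543. Book value $3,100.

$1,543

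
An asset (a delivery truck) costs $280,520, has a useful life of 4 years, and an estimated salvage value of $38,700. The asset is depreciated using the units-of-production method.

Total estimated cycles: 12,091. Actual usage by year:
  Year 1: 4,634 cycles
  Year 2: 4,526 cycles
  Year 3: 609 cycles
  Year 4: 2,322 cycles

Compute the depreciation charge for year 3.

$12,180

Depreciable base = $280,520 − $38,700 = $241,820.
Rate = $241,820 / 12,091 cycles = $20 per cycle.
Year 1: 4,634 × $20 = $92,680. Book value $187,840.
Year 2: 4,526 × $20 = $90,520. Book value $97,320.
Year 3: 609 × $20 = $12,180. Book value $85,140.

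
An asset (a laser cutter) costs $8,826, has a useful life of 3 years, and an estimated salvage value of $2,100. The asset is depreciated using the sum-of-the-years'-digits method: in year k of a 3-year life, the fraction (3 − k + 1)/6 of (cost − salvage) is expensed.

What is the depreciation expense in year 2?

Depreciable base = $8,826 − $2,100 = $6,726.
Sum of the years' digits = 3+2+1 = 6.
Year 1: $6,726 × 3/6 = $3,363. Book value $5,463.
Year 2: $6,726 × 2/6 = $2,242. Book value $3,221.

$2,242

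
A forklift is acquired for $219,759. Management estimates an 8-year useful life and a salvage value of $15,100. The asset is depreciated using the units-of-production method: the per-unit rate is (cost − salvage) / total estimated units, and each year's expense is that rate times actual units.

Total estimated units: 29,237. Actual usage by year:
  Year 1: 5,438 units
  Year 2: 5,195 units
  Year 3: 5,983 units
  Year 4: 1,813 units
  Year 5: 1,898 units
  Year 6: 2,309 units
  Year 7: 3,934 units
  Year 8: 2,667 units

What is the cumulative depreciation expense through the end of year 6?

$158,452

Depreciable base = $219,759 − $15,100 = $204,659.
Rate = $204,659 / 29,237 units = $7 per unit.
Year 1: 5,438 × $7 = $38,066. Book value $181,693.
Year 2: 5,195 × $7 = $36,365. Book value $145,328.
Year 3: 5,983 × $7 = $41,881. Book value $103,447.
Year 4: 1,813 × $7 = $12,691. Book value $90,756.
Year 5: 1,898 × $7 = $13,286. Book value $77,470.
Year 6: 2,309 × $7 = $16,163. Book value $61,307.
Accumulated through year 6 = $219,759 − $61,307 = $158,452.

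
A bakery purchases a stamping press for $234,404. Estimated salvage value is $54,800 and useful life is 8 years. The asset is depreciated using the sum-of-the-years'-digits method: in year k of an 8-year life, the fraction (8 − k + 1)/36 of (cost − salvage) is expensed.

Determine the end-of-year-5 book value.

$84,734

Depreciable base = $234,404 − $54,800 = $179,604.
Sum of the years' digits = 8+7+6+5+4+3+2+1 = 36.
Year 1: $179,604 × 8/36 = $39,912. Book value $194,492.
Year 2: $179,604 × 7/36 = $34,923. Book value $159,569.
Year 3: $179,604 × 6/36 = $29,934. Book value $129,635.
Year 4: $179,604 × 5/36 = $24,945. Book value $104,690.
Year 5: $179,604 × 4/36 = $19,956. Book value $84,734.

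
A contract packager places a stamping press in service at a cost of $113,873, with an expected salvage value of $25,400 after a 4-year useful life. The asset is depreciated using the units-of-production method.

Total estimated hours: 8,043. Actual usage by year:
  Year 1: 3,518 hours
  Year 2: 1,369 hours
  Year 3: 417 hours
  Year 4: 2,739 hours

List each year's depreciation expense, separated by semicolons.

Depreciable base = $113,873 − $25,400 = $88,473.
Rate = $88,473 / 8,043 hours = $11 per hour.
Year 1: 3,518 × $11 = $38,698. Book value $75,175.
Year 2: 1,369 × $11 = $15,059. Book value $60,116.
Year 3: 417 × $11 = $4,587. Book value $55,529.
Year 4: 2,739 × $11 = $30,129. Book value $25,400.

$38,698; $15,059; $4,587; $30,129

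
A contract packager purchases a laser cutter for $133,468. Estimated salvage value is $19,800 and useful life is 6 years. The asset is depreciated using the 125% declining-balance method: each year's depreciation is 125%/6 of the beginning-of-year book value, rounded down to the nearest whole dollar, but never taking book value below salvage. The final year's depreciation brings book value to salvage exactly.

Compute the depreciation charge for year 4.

Depreciable base = $133,468 − $19,800 = $113,668.
Year 1: ⌊$133,468 × 125%/6⌋ = $27,805. Book value $105,663.
Year 2: ⌊$105,663 × 125%/6⌋ = $22,013. Book value $83,650.
Year 3: ⌊$83,650 × 125%/6⌋ = $17,427. Book value $66,223.
Year 4: ⌊$66,223 × 125%/6⌋ = $13,796. Book value $52,427.

$13,796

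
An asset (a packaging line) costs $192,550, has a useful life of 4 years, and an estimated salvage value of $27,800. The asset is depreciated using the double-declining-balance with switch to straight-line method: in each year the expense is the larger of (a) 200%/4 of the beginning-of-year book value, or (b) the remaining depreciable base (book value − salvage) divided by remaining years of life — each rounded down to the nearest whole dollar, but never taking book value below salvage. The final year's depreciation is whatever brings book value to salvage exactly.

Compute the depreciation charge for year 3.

$20,338

Depreciable base = $192,550 − $27,800 = $164,750.
Year 1: DB = ⌊$192,550 × 200%/4⌋ = $96,275; SL = ⌊$164,750/4⌋ = $41,187 → take DB $96,275. Book value $96,275.
Year 2: DB = ⌊$96,275 × 200%/4⌋ = $48,137; SL = ⌊$68,475/3⌋ = $22,825 → take DB $48,137. Book value $48,138.
Year 3: DB = ⌊$48,138 × 200%/4⌋ = $24,069; SL = ⌊$20,338/2⌋ = $10,169 → take DB $24,069, capped at $20,338. Book value $27,800.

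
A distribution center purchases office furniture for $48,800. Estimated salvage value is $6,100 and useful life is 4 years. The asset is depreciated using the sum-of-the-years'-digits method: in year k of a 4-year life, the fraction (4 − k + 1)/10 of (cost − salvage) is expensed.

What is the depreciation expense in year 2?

Depreciable base = $48,800 − $6,100 = $42,700.
Sum of the years' digits = 4+3+2+1 = 10.
Year 1: $42,700 × 4/10 = $17,080. Book value $31,720.
Year 2: $42,700 × 3/10 = $12,810. Book value $18,910.

$12,810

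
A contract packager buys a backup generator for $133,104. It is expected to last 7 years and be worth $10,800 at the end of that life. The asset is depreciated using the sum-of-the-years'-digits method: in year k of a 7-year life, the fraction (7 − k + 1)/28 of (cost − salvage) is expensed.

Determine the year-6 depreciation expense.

$8,736

Depreciable base = $133,104 − $10,800 = $122,304.
Sum of the years' digits = 7+6+5+4+3+2+1 = 28.
Year 1: $122,304 × 7/28 = $30,576. Book value $102,528.
Year 2: $122,304 × 6/28 = $26,208. Book value $76,320.
Year 3: $122,304 × 5/28 = $21,840. Book value $54,480.
Year 4: $122,304 × 4/28 = $17,472. Book value $37,008.
Year 5: $122,304 × 3/28 = $13,104. Book value $23,904.
Year 6: $122,304 × 2/28 = $8,736. Book value $15,168.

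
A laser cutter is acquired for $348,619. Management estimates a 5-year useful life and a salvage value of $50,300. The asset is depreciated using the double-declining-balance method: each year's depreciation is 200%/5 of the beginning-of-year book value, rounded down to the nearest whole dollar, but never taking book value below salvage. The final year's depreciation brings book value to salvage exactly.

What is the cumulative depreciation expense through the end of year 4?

$298,319

Depreciable base = $348,619 − $50,300 = $298,319.
Year 1: ⌊$348,619 × 200%/5⌋ = $139,447. Book value $209,172.
Year 2: ⌊$209,172 × 200%/5⌋ = $83,668. Book value $125,504.
Year 3: ⌊$125,504 × 200%/5⌋ = $50,201. Book value $75,303.
Year 4: ⌊$75,303 × 200%/5⌋ = $30,121, capped at $25,003. Book value $50,300.
Accumulated through year 4 = $348,619 − $50,300 = $298,319.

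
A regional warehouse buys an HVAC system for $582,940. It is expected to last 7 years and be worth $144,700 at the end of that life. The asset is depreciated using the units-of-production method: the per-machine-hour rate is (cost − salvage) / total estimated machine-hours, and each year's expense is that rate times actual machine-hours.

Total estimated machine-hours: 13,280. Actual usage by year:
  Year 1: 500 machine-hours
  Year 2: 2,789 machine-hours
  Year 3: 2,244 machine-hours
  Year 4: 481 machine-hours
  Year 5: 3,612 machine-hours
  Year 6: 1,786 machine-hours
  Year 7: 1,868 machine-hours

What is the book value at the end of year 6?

Depreciable base = $582,940 − $144,700 = $438,240.
Rate = $438,240 / 13,280 machine-hours = $33 per machine-hour.
Year 1: 500 × $33 = $16,500. Book value $566,440.
Year 2: 2,789 × $33 = $92,037. Book value $474,403.
Year 3: 2,244 × $33 = $74,052. Book value $400,351.
Year 4: 481 × $33 = $15,873. Book value $384,478.
Year 5: 3,612 × $33 = $119,196. Book value $265,282.
Year 6: 1,786 × $33 = $58,938. Book value $206,344.

$206,344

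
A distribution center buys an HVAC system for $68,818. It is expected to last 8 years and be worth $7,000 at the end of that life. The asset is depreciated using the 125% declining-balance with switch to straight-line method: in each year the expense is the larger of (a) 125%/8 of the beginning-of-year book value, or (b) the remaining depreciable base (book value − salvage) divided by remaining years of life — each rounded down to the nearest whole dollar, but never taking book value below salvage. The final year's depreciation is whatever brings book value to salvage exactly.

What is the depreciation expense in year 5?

Depreciable base = $68,818 − $7,000 = $61,818.
Year 1: DB = ⌊$68,818 × 125%/8⌋ = $10,752; SL = ⌊$61,818/8⌋ = $7,727 → take DB $10,752. Book value $58,066.
Year 2: DB = ⌊$58,066 × 125%/8⌋ = $9,072; SL = ⌊$51,066/7⌋ = $7,295 → take DB $9,072. Book value $48,994.
Year 3: DB = ⌊$48,994 × 125%/8⌋ = $7,655; SL = ⌊$41,994/6⌋ = $6,999 → take DB $7,655. Book value $41,339.
Year 4: DB = ⌊$41,339 × 125%/8⌋ = $6,459; SL = ⌊$34,339/5⌋ = $6,867 → take SL $6,867. Book value $34,472.
Year 5: DB = ⌊$34,472 × 125%/8⌋ = $5,386; SL = ⌊$27,472/4⌋ = $6,868 → take SL $6,868. Book value $27,604.

$6,868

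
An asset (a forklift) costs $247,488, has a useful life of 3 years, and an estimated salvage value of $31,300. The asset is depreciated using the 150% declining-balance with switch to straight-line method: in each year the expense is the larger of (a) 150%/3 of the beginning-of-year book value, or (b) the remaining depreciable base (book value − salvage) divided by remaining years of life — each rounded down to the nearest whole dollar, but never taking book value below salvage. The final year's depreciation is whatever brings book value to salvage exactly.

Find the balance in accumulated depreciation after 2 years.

$185,616

Depreciable base = $247,488 − $31,300 = $216,188.
Year 1: DB = ⌊$247,488 × 150%/3⌋ = $123,744; SL = ⌊$216,188/3⌋ = $72,062 → take DB $123,744. Book value $123,744.
Year 2: DB = ⌊$123,744 × 150%/3⌋ = $61,872; SL = ⌊$92,444/2⌋ = $46,222 → take DB $61,872. Book value $61,872.
Accumulated through year 2 = $247,488 − $61,872 = $185,616.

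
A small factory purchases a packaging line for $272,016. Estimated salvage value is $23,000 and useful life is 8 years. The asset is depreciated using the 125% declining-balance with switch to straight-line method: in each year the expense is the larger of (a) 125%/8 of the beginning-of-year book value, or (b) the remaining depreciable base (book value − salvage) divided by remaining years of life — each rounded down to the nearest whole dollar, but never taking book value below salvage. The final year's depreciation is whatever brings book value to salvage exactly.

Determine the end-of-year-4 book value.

Depreciable base = $272,016 − $23,000 = $249,016.
Year 1: DB = ⌊$272,016 × 125%/8⌋ = $42,502; SL = ⌊$249,016/8⌋ = $31,127 → take DB $42,502. Book value $229,514.
Year 2: DB = ⌊$229,514 × 125%/8⌋ = $35,861; SL = ⌊$206,514/7⌋ = $29,502 → take DB $35,861. Book value $193,653.
Year 3: DB = ⌊$193,653 × 125%/8⌋ = $30,258; SL = ⌊$170,653/6⌋ = $28,442 → take DB $30,258. Book value $163,395.
Year 4: DB = ⌊$163,395 × 125%/8⌋ = $25,530; SL = ⌊$140,395/5⌋ = $28,079 → take SL $28,079. Book value $135,316.

$135,316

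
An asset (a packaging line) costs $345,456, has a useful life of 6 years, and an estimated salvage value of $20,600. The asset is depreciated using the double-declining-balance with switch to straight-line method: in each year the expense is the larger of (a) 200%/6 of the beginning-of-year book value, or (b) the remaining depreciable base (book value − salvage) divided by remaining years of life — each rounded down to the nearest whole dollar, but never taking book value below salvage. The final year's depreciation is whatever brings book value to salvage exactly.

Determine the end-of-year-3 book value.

$102,358

Depreciable base = $345,456 − $20,600 = $324,856.
Year 1: DB = ⌊$345,456 × 200%/6⌋ = $115,152; SL = ⌊$324,856/6⌋ = $54,142 → take DB $115,152. Book value $230,304.
Year 2: DB = ⌊$230,304 × 200%/6⌋ = $76,768; SL = ⌊$209,704/5⌋ = $41,940 → take DB $76,768. Book value $153,536.
Year 3: DB = ⌊$153,536 × 200%/6⌋ = $51,178; SL = ⌊$132,936/4⌋ = $33,234 → take DB $51,178. Book value $102,358.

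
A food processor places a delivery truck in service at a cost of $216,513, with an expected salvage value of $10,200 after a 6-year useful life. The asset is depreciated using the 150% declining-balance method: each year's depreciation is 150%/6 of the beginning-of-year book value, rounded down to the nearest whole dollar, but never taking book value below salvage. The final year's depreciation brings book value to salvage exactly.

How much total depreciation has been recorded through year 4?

Depreciable base = $216,513 − $10,200 = $206,313.
Year 1: ⌊$216,513 × 150%/6⌋ = $54,128. Book value $162,385.
Year 2: ⌊$162,385 × 150%/6⌋ = $40,596. Book value $121,789.
Year 3: ⌊$121,789 × 150%/6⌋ = $30,447. Book value $91,342.
Year 4: ⌊$91,342 × 150%/6⌋ = $22,835. Book value $68,507.
Accumulated through year 4 = $216,513 − $68,507 = $148,006.

$148,006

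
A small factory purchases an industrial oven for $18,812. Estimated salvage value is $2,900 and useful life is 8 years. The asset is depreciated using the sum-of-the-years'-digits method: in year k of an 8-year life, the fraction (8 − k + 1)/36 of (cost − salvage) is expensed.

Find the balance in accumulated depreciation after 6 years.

Depreciable base = $18,812 − $2,900 = $15,912.
Sum of the years' digits = 8+7+6+5+4+3+2+1 = 36.
Year 1: $15,912 × 8/36 = $3,536. Book value $15,276.
Year 2: $15,912 × 7/36 = $3,094. Book value $12,182.
Year 3: $15,912 × 6/36 = $2,652. Book value $9,530.
Year 4: $15,912 × 5/36 = $2,210. Book value $7,320.
Year 5: $15,912 × 4/36 = $1,768. Book value $5,552.
Year 6: $15,912 × 3/36 = $1,326. Book value $4,226.
Accumulated through year 6 = $18,812 − $4,226 = $14,586.

$14,586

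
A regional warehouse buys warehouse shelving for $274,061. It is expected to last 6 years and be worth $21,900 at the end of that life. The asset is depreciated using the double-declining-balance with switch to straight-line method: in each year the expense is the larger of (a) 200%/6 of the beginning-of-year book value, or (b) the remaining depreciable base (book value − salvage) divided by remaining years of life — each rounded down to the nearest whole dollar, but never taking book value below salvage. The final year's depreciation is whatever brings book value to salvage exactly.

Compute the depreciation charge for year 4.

$27,068

Depreciable base = $274,061 − $21,900 = $252,161.
Year 1: DB = ⌊$274,061 × 200%/6⌋ = $91,353; SL = ⌊$252,161/6⌋ = $42,026 → take DB $91,353. Book value $182,708.
Year 2: DB = ⌊$182,708 × 200%/6⌋ = $60,902; SL = ⌊$160,808/5⌋ = $32,161 → take DB $60,902. Book value $121,806.
Year 3: DB = ⌊$121,806 × 200%/6⌋ = $40,602; SL = ⌊$99,906/4⌋ = $24,976 → take DB $40,602. Book value $81,204.
Year 4: DB = ⌊$81,204 × 200%/6⌋ = $27,068; SL = ⌊$59,304/3⌋ = $19,768 → take DB $27,068. Book value $54,136.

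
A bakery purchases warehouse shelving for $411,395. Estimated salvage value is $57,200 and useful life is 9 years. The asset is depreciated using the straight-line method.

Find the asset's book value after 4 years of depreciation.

Depreciable base = $411,395 − $57,200 = $354,195.
Annual expense = $354,195 / 9 = $39,355.
End of year 1: book value $372,040.
End of year 2: book value $332,685.
End of year 3: book value $293,330.
End of year 4: book value $253,975.

$253,975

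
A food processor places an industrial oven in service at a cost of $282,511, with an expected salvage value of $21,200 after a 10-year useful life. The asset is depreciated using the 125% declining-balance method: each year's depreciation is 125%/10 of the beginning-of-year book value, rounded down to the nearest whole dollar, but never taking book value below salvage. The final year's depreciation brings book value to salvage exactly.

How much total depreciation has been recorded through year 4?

Depreciable base = $282,511 − $21,200 = $261,311.
Year 1: ⌊$282,511 × 125%/10⌋ = $35,313. Book value $247,198.
Year 2: ⌊$247,198 × 125%/10⌋ = $30,899. Book value $216,299.
Year 3: ⌊$216,299 × 125%/10⌋ = $27,037. Book value $189,262.
Year 4: ⌊$189,262 × 125%/10⌋ = $23,657. Book value $165,605.
Accumulated through year 4 = $282,511 − $165,605 = $116,906.

$116,906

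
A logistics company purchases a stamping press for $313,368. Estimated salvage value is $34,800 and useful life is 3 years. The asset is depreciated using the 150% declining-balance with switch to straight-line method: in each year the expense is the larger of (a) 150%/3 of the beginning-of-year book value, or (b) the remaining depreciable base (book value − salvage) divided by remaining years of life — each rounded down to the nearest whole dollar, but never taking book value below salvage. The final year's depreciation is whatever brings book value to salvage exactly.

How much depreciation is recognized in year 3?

$43,542

Depreciable base = $313,368 − $34,800 = $278,568.
Year 1: DB = ⌊$313,368 × 150%/3⌋ = $156,684; SL = ⌊$278,568/3⌋ = $92,856 → take DB $156,684. Book value $156,684.
Year 2: DB = ⌊$156,684 × 150%/3⌋ = $78,342; SL = ⌊$121,884/2⌋ = $60,942 → take DB $78,342. Book value $78,342.
Year 3 (final): $78,342 − $34,800 = $43,542. Book value $34,800.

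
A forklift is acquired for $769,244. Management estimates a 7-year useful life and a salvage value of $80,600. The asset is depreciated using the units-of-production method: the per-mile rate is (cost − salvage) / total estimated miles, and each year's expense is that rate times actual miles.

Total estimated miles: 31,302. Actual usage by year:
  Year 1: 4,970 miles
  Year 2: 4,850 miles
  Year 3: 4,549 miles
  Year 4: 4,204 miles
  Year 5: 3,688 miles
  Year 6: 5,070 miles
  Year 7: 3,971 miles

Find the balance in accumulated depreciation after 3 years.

Depreciable base = $769,244 − $80,600 = $688,644.
Rate = $688,644 / 31,302 miles = $22 per mile.
Year 1: 4,970 × $22 = $109,340. Book value $659,904.
Year 2: 4,850 × $22 = $106,700. Book value $553,204.
Year 3: 4,549 × $22 = $100,078. Book value $453,126.
Accumulated through year 3 = $769,244 − $453,126 = $316,118.

$316,118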